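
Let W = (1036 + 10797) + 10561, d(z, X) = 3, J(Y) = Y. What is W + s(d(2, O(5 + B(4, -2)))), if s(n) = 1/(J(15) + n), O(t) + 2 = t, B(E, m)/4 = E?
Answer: 403093/18 ≈ 22394.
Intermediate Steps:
B(E, m) = 4*E
O(t) = -2 + t
s(n) = 1/(15 + n)
W = 22394 (W = 11833 + 10561 = 22394)
W + s(d(2, O(5 + B(4, -2)))) = 22394 + 1/(15 + 3) = 22394 + 1/18 = 403093/18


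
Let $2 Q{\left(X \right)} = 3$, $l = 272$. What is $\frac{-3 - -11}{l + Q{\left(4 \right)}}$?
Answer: $\frac{16}{547} \approx 0.02925$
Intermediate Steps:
$Q{\left(X \right)} = \frac{3}{2}$ ($Q{\left(X \right)} = \frac{1}{2} \cdot 3 = \frac{3}{2}$)
$\frac{-3 - -11}{l + Q{\left(4 \right)}} = \frac{-3 - -11}{272 + \frac{3}{2}} = \frac{-3 + 11}{\frac{547}{2}} = 8 \cdot \frac{2}{547} = \frac{16}{547}$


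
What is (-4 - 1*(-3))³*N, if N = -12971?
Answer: 12971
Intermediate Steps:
(-4 - 1*(-3))³*N = (-4 - 1*(-3))³*(-12971) = (-4 + 3)³*(-12971) = (-1)³*(-12971) = -1*(-12971) = 12971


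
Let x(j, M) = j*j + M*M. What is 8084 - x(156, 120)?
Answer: -30652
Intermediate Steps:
x(j, M) = M² + j² (x(j, M) = j² + M² = M² + j²)
8084 - x(156, 120) = 8084 - (120² + 156²) = 8084 - (14400 + 24336) = 8084 - 1*38736 = 8084 - 38736 = -30652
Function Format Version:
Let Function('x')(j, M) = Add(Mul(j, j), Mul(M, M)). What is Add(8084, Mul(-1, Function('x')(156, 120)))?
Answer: -30652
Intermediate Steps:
Function('x')(j, M) = Add(Pow(M, 2), Pow(j, 2)) (Function('x')(j, M) = Add(Pow(j, 2), Pow(M, 2)) = Add(Pow(M, 2), Pow(j, 2)))
Add(8084, Mul(-1, Function('x')(156, 120))) = Add(8084, Mul(-1, Add(Pow(120, 2), Pow(156, 2)))) = Add(8084, Mul(-1, Add(14400, 24336))) = Add(8084, Mul(-1, 38736)) = Add(8084, -38736) = -30652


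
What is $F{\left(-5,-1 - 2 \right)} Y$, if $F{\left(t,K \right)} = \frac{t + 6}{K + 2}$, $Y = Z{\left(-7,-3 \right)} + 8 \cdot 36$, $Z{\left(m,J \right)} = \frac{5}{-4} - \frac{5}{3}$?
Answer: $- \frac{3421}{12} \approx -285.08$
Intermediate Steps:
$Z{\left(m,J \right)} = - \frac{35}{12}$ ($Z{\left(m,J \right)} = 5 \left(- \frac{1}{4}\right) - \frac{5}{3} = - \frac{5}{4} - \frac{5}{3} = - \frac{35}{12}$)
$Y = \frac{3421}{12}$ ($Y = - \frac{35}{12} + 8 \cdot 36 = - \frac{35}{12} + 288 = \frac{3421}{12} \approx 285.08$)
$F{\left(t,K \right)} = \frac{6 + t}{2 + K}$
$F{\left(-5,-1 - 2 \right)} Y = \frac{6 - 5}{2 - 3} \cdot \frac{3421}{12} = \frac{1}{2 - 3} \cdot 1 \cdot \frac{3421}{12} = \frac{1}{-1} \cdot 1 \cdot \frac{3421}{12} = \left(-1\right) 1 \cdot \frac{3421}{12} = \left(-1\right) \frac{3421}{12} = - \frac{3421}{12}$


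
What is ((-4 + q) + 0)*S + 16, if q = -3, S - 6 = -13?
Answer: 65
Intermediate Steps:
S = -7 (S = 6 - 13 = -7)
((-4 + q) + 0)*S + 16 = ((-4 - 3) + 0)*(-7) + 16 = (-7 + 0)*(-7) + 16 = -7*(-7) + 16 = 49 + 16 = 65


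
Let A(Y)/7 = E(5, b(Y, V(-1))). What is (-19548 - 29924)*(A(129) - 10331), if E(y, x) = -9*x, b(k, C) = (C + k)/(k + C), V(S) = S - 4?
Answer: 514211968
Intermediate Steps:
V(S) = -4 + S
b(k, C) = 1 (b(k, C) = (C + k)/(C + k) = 1)
A(Y) = -63 (A(Y) = 7*(-9*1) = 7*(-9) = -63)
(-19548 - 29924)*(A(129) - 10331) = (-19548 - 29924)*(-63 - 10331) = -49472*(-10394) = 514211968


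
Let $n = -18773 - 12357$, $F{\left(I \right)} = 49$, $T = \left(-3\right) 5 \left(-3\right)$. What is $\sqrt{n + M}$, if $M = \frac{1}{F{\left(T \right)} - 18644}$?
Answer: $\frac{3 i \sqrt{1195993935205}}{18595} \approx 176.44 i$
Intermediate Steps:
$T = 45$ ($T = \left(-15\right) \left(-3\right) = 45$)
$n = -31130$
$M = - \frac{1}{18595}$ ($M = \frac{1}{49 - 18644} = \frac{1}{-18595} = - \frac{1}{18595} \approx -5.3778 \cdot 10^{-5}$)
$\sqrt{n + M} = \sqrt{-31130 - \frac{1}{18595}} = \sqrt{- \frac{578862351}{18595}} = \frac{3 i \sqrt{1195993935205}}{18595}$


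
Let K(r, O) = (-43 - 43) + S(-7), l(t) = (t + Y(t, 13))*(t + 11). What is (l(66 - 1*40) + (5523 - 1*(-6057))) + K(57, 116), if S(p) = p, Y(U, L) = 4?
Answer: 12597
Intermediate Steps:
l(t) = (4 + t)*(11 + t) (l(t) = (t + 4)*(t + 11) = (4 + t)*(11 + t))
K(r, O) = -93 (K(r, O) = (-43 - 43) - 7 = -86 - 7 = -93)
(l(66 - 1*40) + (5523 - 1*(-6057))) + K(57, 116) = ((44 + (66 - 1*40)**2 + 15*(66 - 1*40)) + (5523 - 1*(-6057))) - 93 = ((44 + (66 - 40)**2 + 15*(66 - 40)) + (5523 + 6057)) - 93 = ((44 + 26**2 + 15*26) + 11580) - 93 = ((44 + 676 + 390) + 11580) - 93 = (1110 + 11580) - 93 = 12690 - 93 = 12597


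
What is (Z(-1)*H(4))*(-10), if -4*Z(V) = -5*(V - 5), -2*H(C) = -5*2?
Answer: 375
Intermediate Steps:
H(C) = 5 (H(C) = -(-5)*2/2 = -½*(-10) = 5)
Z(V) = -25/4 + 5*V/4 (Z(V) = -(-5)*(V - 5)/4 = -(-5)*(-5 + V)/4 = -(25 - 5*V)/4 = -25/4 + 5*V/4)
(Z(-1)*H(4))*(-10) = ((-25/4 + (5/4)*(-1))*5)*(-10) = ((-25/4 - 5/4)*5)*(-10) = -15/2*5*(-10) = -75/2*(-10) = 375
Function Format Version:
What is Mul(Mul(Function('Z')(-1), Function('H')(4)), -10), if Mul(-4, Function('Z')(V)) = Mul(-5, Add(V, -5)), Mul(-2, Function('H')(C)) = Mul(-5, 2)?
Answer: 375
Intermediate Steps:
Function('H')(C) = 5 (Function('H')(C) = Mul(Rational(-1, 2), Mul(-5, 2)) = Mul(Rational(-1, 2), -10) = 5)
Function('Z')(V) = Add(Rational(-25, 4), Mul(Rational(5, 4), V)) (Function('Z')(V) = Mul(Rational(-1, 4), Mul(-5, Add(V, -5))) = Mul(Rational(-1, 4), Mul(-5, Add(-5, V))) = Mul(Rational(-1, 4), Add(25, Mul(-5, V))) = Add(Rational(-25, 4), Mul(Rational(5, 4), V)))
Mul(Mul(Function('Z')(-1), Function('H')(4)), -10) = Mul(Mul(Add(Rational(-25, 4), Mul(Rational(5, 4), -1)), 5), -10) = Mul(Mul(Add(Rational(-25, 4), Rational(-5, 4)), 5), -10) = Mul(Mul(Rational(-15, 2), 5), -10) = Mul(Rational(-75, 2), -10) = 375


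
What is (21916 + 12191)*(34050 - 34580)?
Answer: -18076710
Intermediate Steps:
(21916 + 12191)*(34050 - 34580) = 34107*(-530) = -18076710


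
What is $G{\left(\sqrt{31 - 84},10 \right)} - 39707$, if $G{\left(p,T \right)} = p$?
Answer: $-39707 + i \sqrt{53} \approx -39707.0 + 7.2801 i$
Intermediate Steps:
$G{\left(\sqrt{31 - 84},10 \right)} - 39707 = \sqrt{31 - 84} - 39707 = \sqrt{-53} - 39707 = i \sqrt{53} - 39707 = -39707 + i \sqrt{53}$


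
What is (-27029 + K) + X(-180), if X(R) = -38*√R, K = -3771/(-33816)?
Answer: -304669631/11272 - 228*I*√5 ≈ -27029.0 - 509.82*I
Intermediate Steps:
K = 1257/11272 (K = -3771*(-1/33816) = 1257/11272 ≈ 0.11152)
(-27029 + K) + X(-180) = (-27029 + 1257/11272) - 228*I*√5 = -304669631/11272 - 228*I*√5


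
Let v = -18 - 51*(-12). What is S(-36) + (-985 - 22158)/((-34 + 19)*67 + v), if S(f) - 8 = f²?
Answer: 559087/411 ≈ 1360.3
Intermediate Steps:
v = 594 (v = -18 + 612 = 594)
S(f) = 8 + f²
S(-36) + (-985 - 22158)/((-34 + 19)*67 + v) = (8 + (-36)²) + (-985 - 22158)/((-34 + 19)*67 + 594) = (8 + 1296) - 23143/(-15*67 + 594) = 1304 - 23143/(-1005 + 594) = 1304 - 23143/(-411) = 1304 - 23143*(-1/411) = 1304 + 23143/411 = 559087/411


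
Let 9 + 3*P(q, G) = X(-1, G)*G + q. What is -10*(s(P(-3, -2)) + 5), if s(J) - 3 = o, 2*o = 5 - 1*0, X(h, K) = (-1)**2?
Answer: -105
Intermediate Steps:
X(h, K) = 1
P(q, G) = -3 + G/3 + q/3 (P(q, G) = -3 + (1*G + q)/3 = -3 + (G + q)/3 = -3 + (G/3 + q/3) = -3 + G/3 + q/3)
o = 5/2 (o = (5 - 1*0)/2 = (5 + 0)/2 = (1/2)*5 = 5/2 ≈ 2.5000)
s(J) = 11/2 (s(J) = 3 + 5/2 = 11/2)
-10*(s(P(-3, -2)) + 5) = -10*(11/2 + 5) = -10*21/2 = -105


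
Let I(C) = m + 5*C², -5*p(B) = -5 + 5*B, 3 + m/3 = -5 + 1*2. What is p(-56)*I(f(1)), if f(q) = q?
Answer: -741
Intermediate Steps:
m = -18 (m = -9 + 3*(-5 + 1*2) = -9 + 3*(-5 + 2) = -9 + 3*(-3) = -9 - 9 = -18)
p(B) = 1 - B (p(B) = -(-5 + 5*B)/5 = 1 - B)
I(C) = -18 + 5*C²
p(-56)*I(f(1)) = (1 - 1*(-56))*(-18 + 5*1²) = (1 + 56)*(-18 + 5*1) = 57*(-18 + 5) = 57*(-13) = -741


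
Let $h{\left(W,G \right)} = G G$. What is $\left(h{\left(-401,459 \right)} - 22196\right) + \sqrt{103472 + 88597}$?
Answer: $188485 + 3 \sqrt{21341} \approx 1.8892 \cdot 10^{5}$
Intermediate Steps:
$h{\left(W,G \right)} = G^{2}$
$\left(h{\left(-401,459 \right)} - 22196\right) + \sqrt{103472 + 88597} = \left(459^{2} - 22196\right) + \sqrt{103472 + 88597} = \left(210681 - 22196\right) + \sqrt{192069} = 188485 + 3 \sqrt{21341}$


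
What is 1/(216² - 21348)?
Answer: 1/25308 ≈ 3.9513e-5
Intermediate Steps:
1/(216² - 21348) = 1/(46656 - 21348) = 1/25308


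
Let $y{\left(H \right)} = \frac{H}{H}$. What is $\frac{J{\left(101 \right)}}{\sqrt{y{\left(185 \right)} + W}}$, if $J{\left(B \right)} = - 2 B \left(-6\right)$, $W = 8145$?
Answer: $\frac{606 \sqrt{8146}}{4073} \approx 13.429$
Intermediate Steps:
$y{\left(H \right)} = 1$
$J{\left(B \right)} = 12 B$
$\frac{J{\left(101 \right)}}{\sqrt{y{\left(185 \right)} + W}} = \frac{12 \cdot 101}{\sqrt{1 + 8145}} = \frac{1212}{\sqrt{8146}} = 1212 \frac{\sqrt{8146}}{8146} = \frac{606 \sqrt{8146}}{4073}$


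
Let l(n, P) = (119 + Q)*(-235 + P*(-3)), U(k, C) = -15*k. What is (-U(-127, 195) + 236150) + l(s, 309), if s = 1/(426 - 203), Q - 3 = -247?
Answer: 379495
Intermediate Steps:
Q = -244 (Q = 3 - 247 = -244)
s = 1/223 ≈ 0.0044843
l(n, P) = 29375 + 375*P (l(n, P) = (119 - 244)*(-235 + P*(-3)) = -125*(-235 - 3*P) = 29375 + 375*P)
(-U(-127, 195) + 236150) + l(s, 309) = (-(-15)*(-127) + 236150) + (29375 + 375*309) = (-1*1905 + 236150) + (29375 + 115875) = (-1905 + 236150) + 145250 = 234245 + 145250 = 379495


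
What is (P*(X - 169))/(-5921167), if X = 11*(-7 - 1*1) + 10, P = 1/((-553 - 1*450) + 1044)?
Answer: 247/242767847 ≈ 1.0174e-6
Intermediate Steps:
P = 1/41 (P = 1/((-553 - 450) + 1044) = 1/(-1003 + 1044) = 1/41 ≈ 0.024390)
X = -78 (X = 11*(-7 - 1) + 10 = 11*(-8) + 10 = -88 + 10 = -78)
(P*(X - 169))/(-5921167) = ((-78 - 169)/41)/(-5921167) = ((1/41)*(-247))*(-1/5921167) = -247/41*(-1/5921167) = 247/242767847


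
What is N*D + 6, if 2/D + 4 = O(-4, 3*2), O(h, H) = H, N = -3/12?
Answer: 23/4 ≈ 5.7500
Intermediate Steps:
N = -¼ (N = -3*1/12 = -¼ ≈ -0.25000)
D = 1 (D = 2/(-4 + 3*2) = 2/(-4 + 6) = 2/2 = 2*(½) = 1)
N*D + 6 = -¼*1 + 6 = -¼ + 6 = 23/4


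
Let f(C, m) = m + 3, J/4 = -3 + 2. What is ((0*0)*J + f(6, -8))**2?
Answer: 25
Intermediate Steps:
J = -4 (J = 4*(-3 + 2) = 4*(-1) = -4)
f(C, m) = 3 + m
((0*0)*J + f(6, -8))**2 = ((0*0)*(-4) + (3 - 8))**2 = (0*(-4) - 5)**2 = (0 - 5)**2 = (-5)**2 = 25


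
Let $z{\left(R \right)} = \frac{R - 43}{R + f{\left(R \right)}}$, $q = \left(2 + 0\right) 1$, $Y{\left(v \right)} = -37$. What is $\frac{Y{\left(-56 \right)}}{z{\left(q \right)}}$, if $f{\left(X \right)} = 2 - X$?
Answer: $\frac{74}{41} \approx 1.8049$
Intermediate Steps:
$q = 2$ ($q = 2 \cdot 1 = 2$)
$z{\left(R \right)} = - \frac{43}{2} + \frac{R}{2}$ ($z{\left(R \right)} = \frac{R - 43}{R - \left(-2 + R\right)} = \frac{-43 + R}{2} = \left(-43 + R\right) \frac{1}{2} = - \frac{43}{2} + \frac{R}{2}$)
$\frac{Y{\left(-56 \right)}}{z{\left(q \right)}} = - \frac{37}{- \frac{43}{2} + \frac{1}{2} \cdot 2} = - \frac{37}{- \frac{43}{2} + 1} = - \frac{37}{- \frac{41}{2}} = \left(-37\right) \left(- \frac{2}{41}\right) = \frac{74}{41}$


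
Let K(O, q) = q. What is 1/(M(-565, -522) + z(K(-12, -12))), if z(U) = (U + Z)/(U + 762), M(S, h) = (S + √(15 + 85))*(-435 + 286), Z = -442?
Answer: 375/31010398 ≈ 1.2093e-5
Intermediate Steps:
M(S, h) = -1490 - 149*S (M(S, h) = (S + √100)*(-149) = (S + 10)*(-149) = (10 + S)*(-149) = -1490 - 149*S)
z(U) = (-442 + U)/(762 + U) (z(U) = (U - 442)/(U + 762) = (-442 + U)/(762 + U))
1/(M(-565, -522) + z(K(-12, -12))) = 1/((-1490 - 149*(-565)) + (-442 - 12)/(762 - 12)) = 1/((-1490 + 84185) - 454/750) = 1/(82695 + (1/750)*(-454)) = 1/(82695 - 227/375) = 1/(31010398/375) = 375/31010398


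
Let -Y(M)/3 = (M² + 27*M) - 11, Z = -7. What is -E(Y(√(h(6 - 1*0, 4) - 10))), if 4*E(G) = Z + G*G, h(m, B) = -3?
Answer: 20029 + 2916*I*√13 ≈ 20029.0 + 10514.0*I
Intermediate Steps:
Y(M) = 33 - 81*M - 3*M² (Y(M) = -3*((M² + 27*M) - 11) = -3*(-11 + M² + 27*M) = 33 - 81*M - 3*M²)
E(G) = -7/4 + G²/4 (E(G) = (-7 + G*G)/4 = (-7 + G²)/4 = -7/4 + G²/4)
-E(Y(√(h(6 - 1*0, 4) - 10))) = -(-7/4 + (33 - 81*√(-3 - 10) - 3*(√(-3 - 10))²)²/4) = -(-7/4 + (33 - 81*I*√13 - 3*(√(-13))²)²/4) = -(-7/4 + (33 - 81*I*√13 - 3*(I*√13)²)²/4) = -(-7/4 + (33 - 81*I*√13 - 3*(-13))²/4) = -(-7/4 + (33 - 81*I*√13 + 39)²/4) = -(-7/4 + (72 - 81*I*√13)²/4) = 7/4 - (72 - 81*I*√13)²/4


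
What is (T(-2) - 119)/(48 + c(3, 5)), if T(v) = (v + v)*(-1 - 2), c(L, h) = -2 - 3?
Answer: -107/43 ≈ -2.4884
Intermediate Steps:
c(L, h) = -5
T(v) = -6*v (T(v) = (2*v)*(-3) = -6*v)
(T(-2) - 119)/(48 + c(3, 5)) = (-6*(-2) - 119)/(48 - 5) = (12 - 119)/43 = -107*1/43 = -107/43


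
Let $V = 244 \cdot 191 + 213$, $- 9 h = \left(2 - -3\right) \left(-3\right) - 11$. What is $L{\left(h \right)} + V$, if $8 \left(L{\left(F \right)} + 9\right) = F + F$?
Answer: $\frac{842557}{18} \approx 46809.0$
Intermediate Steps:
$h = \frac{26}{9}$ ($h = - \frac{\left(2 - -3\right) \left(-3\right) - 11}{9} = - \frac{\left(2 + 3\right) \left(-3\right) - 11}{9} = - \frac{5 \left(-3\right) - 11}{9} = - \frac{-15 - 11}{9} = \left(- \frac{1}{9}\right) \left(-26\right) = \frac{26}{9} \approx 2.8889$)
$L{\left(F \right)} = -9 + \frac{F}{4}$ ($L{\left(F \right)} = -9 + \frac{F + F}{8} = -9 + \frac{2 F}{8} = -9 + \frac{F}{4}$)
$V = 46817$ ($V = 46604 + 213 = 46817$)
$L{\left(h \right)} + V = \left(-9 + \frac{1}{4} \cdot \frac{26}{9}\right) + 46817 = \left(-9 + \frac{13}{18}\right) + 46817 = - \frac{149}{18} + 46817 = \frac{842557}{18}$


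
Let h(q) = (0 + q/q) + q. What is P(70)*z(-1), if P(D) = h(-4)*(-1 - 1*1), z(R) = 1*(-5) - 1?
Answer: -36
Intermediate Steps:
z(R) = -6 (z(R) = -5 - 1 = -6)
h(q) = 1 + q (h(q) = (0 + 1) + q = 1 + q)
P(D) = 6 (P(D) = (1 - 4)*(-1 - 1*1) = -3*(-1 - 1) = -3*(-2) = 6)
P(70)*z(-1) = 6*(-6) = -36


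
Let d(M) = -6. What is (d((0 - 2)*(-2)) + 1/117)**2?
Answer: 491401/13689 ≈ 35.898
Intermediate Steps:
(d((0 - 2)*(-2)) + 1/117)**2 = (-6 + 1/117)**2 = (-701/117)**2 = 491401/13689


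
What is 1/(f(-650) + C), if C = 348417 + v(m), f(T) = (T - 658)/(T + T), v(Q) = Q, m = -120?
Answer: 325/113196852 ≈ 2.8711e-6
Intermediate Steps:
f(T) = (-658 + T)/(2*T) (f(T) = (-658 + T)/((2*T)) = (-658 + T)*(1/(2*T)) = (-658 + T)/(2*T))
C = 348297 (C = 348417 - 120 = 348297)
1/(f(-650) + C) = 1/((1/2)*(-658 - 650)/(-650) + 348297) = 1/((1/2)*(-1/650)*(-1308) + 348297) = 1/(327/325 + 348297) = 1/(113196852/325) = 325/113196852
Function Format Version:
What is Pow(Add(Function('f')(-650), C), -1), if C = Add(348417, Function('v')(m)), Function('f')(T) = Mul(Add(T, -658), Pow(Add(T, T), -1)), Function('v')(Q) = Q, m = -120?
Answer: Rational(325, 113196852) ≈ 2.8711e-6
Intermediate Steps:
Function('f')(T) = Mul(Rational(1, 2), Pow(T, -1), Add(-658, T)) (Function('f')(T) = Mul(Add(-658, T), Pow(Mul(2, T), -1)) = Mul(Add(-658, T), Mul(Rational(1, 2), Pow(T, -1))) = Mul(Rational(1, 2), Pow(T, -1), Add(-658, T)))
C = 348297 (C = Add(348417, -120) = 348297)
Pow(Add(Function('f')(-650), C), -1) = Pow(Add(Mul(Rational(1, 2), Pow(-650, -1), Add(-658, -650)), 348297), -1) = Pow(Add(Mul(Rational(1, 2), Rational(-1, 650), -1308), 348297), -1) = Pow(Add(Rational(327, 325), 348297), -1) = Pow(Rational(113196852, 325), -1) = Rational(325, 113196852)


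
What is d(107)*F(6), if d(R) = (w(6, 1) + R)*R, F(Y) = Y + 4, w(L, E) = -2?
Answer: 112350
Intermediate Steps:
F(Y) = 4 + Y
d(R) = R*(-2 + R) (d(R) = (-2 + R)*R = R*(-2 + R))
d(107)*F(6) = (107*(-2 + 107))*(4 + 6) = (107*105)*10 = 11235*10 = 112350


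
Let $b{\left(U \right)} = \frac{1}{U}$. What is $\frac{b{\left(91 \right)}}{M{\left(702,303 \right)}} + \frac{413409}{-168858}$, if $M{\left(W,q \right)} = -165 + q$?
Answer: $- \frac{144206149}{58903299} \approx -2.4482$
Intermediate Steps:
$\frac{b{\left(91 \right)}}{M{\left(702,303 \right)}} + \frac{413409}{-168858} = \frac{1}{91 \left(-165 + 303\right)} + \frac{413409}{-168858} = \frac{1}{91 \cdot 138} + 413409 \left(- \frac{1}{168858}\right) = \frac{1}{91} \cdot \frac{1}{138} - \frac{137803}{56286} = \frac{1}{12558} - \frac{137803}{56286} = - \frac{144206149}{58903299}$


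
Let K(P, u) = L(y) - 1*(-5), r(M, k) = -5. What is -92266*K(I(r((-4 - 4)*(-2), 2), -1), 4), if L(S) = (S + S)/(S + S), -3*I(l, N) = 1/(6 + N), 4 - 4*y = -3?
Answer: -553596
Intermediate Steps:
y = 7/4 (y = 1 - 1/4*(-3) = 1 + 3/4 = 7/4 ≈ 1.7500)
I(l, N) = -1/(3*(6 + N))
L(S) = 1 (L(S) = (2*S)/((2*S)) = (2*S)*(1/(2*S)) = 1)
K(P, u) = 6 (K(P, u) = 1 - 1*(-5) = 1 + 5 = 6)
-92266*K(I(r((-4 - 4)*(-2), 2), -1), 4) = -92266*6 = -553596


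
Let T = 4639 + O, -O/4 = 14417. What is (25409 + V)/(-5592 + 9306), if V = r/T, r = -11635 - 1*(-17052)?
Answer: 224568074/32824951 ≈ 6.8414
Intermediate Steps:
O = -57668 (O = -4*14417 = -57668)
T = -53029 (T = 4639 - 57668 = -53029)
r = 5417 (r = -11635 + 17052 = 5417)
V = -5417/53029 (V = 5417/(-53029) = 5417*(-1/53029) = -5417/53029 ≈ -0.10215)
(25409 + V)/(-5592 + 9306) = (25409 - 5417/53029)/(-5592 + 9306) = (1347408444/53029)/3714 = (1347408444/53029)*(1/3714) = 224568074/32824951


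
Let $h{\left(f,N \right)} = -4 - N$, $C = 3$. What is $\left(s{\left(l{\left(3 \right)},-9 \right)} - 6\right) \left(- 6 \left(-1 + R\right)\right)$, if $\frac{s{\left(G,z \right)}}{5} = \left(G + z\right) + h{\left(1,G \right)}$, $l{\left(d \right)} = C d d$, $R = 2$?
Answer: $426$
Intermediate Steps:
$l{\left(d \right)} = 3 d^{2}$ ($l{\left(d \right)} = 3 d d = 3 d^{2}$)
$s{\left(G,z \right)} = -20 + 5 z$ ($s{\left(G,z \right)} = 5 \left(\left(G + z\right) - \left(4 + G\right)\right) = 5 \left(-4 + z\right) = -20 + 5 z$)
$\left(s{\left(l{\left(3 \right)},-9 \right)} - 6\right) \left(- 6 \left(-1 + R\right)\right) = \left(\left(-20 + 5 \left(-9\right)\right) - 6\right) \left(- 6 \left(-1 + 2\right)\right) = \left(\left(-20 - 45\right) - 6\right) \left(\left(-6\right) 1\right) = \left(-65 - 6\right) \left(-6\right) = \left(-71\right) \left(-6\right) = 426$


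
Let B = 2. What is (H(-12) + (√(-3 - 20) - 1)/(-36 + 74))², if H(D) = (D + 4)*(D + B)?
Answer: (3039 + I*√23)²/1444 ≈ 6395.8 + 20.186*I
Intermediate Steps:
H(D) = (2 + D)*(4 + D) (H(D) = (D + 4)*(D + 2) = (4 + D)*(2 + D) = (2 + D)*(4 + D))
(H(-12) + (√(-3 - 20) - 1)/(-36 + 74))² = ((8 + (-12)² + 6*(-12)) + (√(-3 - 20) - 1)/(-36 + 74))² = ((8 + 144 - 72) + (√(-23) - 1)/38)² = (80 + (I*√23 - 1)*(1/38))² = (80 + (-1 + I*√23)*(1/38))² = (80 + (-1/38 + I*√23/38))² = (3039/38 + I*√23/38)²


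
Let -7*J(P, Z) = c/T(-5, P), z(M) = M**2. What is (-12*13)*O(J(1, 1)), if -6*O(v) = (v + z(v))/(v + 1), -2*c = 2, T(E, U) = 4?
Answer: 13/14 ≈ 0.92857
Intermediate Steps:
c = -1 (c = -1/2*2 = -1)
J(P, Z) = 1/28 (J(P, Z) = -(-1)/(7*4) = -1/7*(-1/4) = 1/28)
O(v) = -(v + v**2)/(6*(1 + v)) (O(v) = -(v + v**2)/(6*(v + 1)) = -(v + v**2)/(6*(1 + v)))
(-12*13)*O(J(1, 1)) = (-12*13)*(-1/6*1/28) = -156*(-1/168) = 13/14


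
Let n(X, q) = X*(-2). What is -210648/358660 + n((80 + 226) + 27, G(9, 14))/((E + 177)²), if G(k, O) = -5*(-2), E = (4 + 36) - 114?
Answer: -618408048/951255985 ≈ -0.65010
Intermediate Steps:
E = -74 (E = 40 - 114 = -74)
G(k, O) = 10
n(X, q) = -2*X
-210648/358660 + n((80 + 226) + 27, G(9, 14))/((E + 177)²) = -210648/358660 + (-2*((80 + 226) + 27))/((-74 + 177)²) = -210648*1/358660 + (-2*(306 + 27))/(103²) = -52662/89665 - 2*333/10609 = -52662/89665 - 666*1/10609 = -52662/89665 - 666/10609 = -618408048/951255985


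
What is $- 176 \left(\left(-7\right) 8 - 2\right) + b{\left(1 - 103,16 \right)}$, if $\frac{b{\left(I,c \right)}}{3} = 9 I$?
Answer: $7454$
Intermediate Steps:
$b{\left(I,c \right)} = 27 I$ ($b{\left(I,c \right)} = 3 \cdot 9 I = 27 I$)
$- 176 \left(\left(-7\right) 8 - 2\right) + b{\left(1 - 103,16 \right)} = - 176 \left(\left(-7\right) 8 - 2\right) + 27 \left(1 - 103\right) = - 176 \left(-56 - 2\right) + 27 \left(-102\right) = \left(-176\right) \left(-58\right) - 2754 = 10208 - 2754 = 7454$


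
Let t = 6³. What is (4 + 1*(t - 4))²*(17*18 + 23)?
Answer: 15349824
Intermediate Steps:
t = 216
(4 + 1*(t - 4))²*(17*18 + 23) = (4 + 1*(216 - 4))²*(17*18 + 23) = (4 + 1*212)²*(306 + 23) = (4 + 212)²*329 = 216²*329 = 46656*329 = 15349824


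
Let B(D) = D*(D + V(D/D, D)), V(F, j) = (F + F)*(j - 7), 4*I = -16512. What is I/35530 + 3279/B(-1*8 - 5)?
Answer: 56829339/12240085 ≈ 4.6429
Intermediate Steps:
I = -4128 (I = (1/4)*(-16512) = -4128)
V(F, j) = 2*F*(-7 + j) (V(F, j) = (2*F)*(-7 + j) = 2*F*(-7 + j))
B(D) = D*(-14 + 3*D) (B(D) = D*(D + 2*(D/D)*(-7 + D)) = D*(D + 2*1*(-7 + D)) = D*(D + (-14 + 2*D)) = D*(-14 + 3*D))
I/35530 + 3279/B(-1*8 - 5) = -4128/35530 + 3279/(((-1*8 - 5)*(-14 + 3*(-1*8 - 5)))) = -4128*1/35530 + 3279/(((-8 - 5)*(-14 + 3*(-8 - 5)))) = -2064/17765 + 3279/((-13*(-14 + 3*(-13)))) = -2064/17765 + 3279/((-13*(-14 - 39))) = -2064/17765 + 3279/((-13*(-53))) = -2064/17765 + 3279/689 = 56829339/12240085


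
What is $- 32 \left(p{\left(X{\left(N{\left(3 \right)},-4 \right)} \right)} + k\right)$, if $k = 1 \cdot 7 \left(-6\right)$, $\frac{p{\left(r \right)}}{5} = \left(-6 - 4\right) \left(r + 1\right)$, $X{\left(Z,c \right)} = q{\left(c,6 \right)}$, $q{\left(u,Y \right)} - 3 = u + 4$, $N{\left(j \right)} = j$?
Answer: $7744$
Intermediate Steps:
$q{\left(u,Y \right)} = 7 + u$ ($q{\left(u,Y \right)} = 3 + \left(u + 4\right) = 3 + \left(4 + u\right) = 7 + u$)
$X{\left(Z,c \right)} = 7 + c$
$p{\left(r \right)} = -50 - 50 r$ ($p{\left(r \right)} = 5 \left(-6 - 4\right) \left(r + 1\right) = 5 \left(- 10 \left(1 + r\right)\right) = 5 \left(-10 - 10 r\right) = -50 - 50 r$)
$k = -42$ ($k = 7 \left(-6\right) = -42$)
$- 32 \left(p{\left(X{\left(N{\left(3 \right)},-4 \right)} \right)} + k\right) = - 32 \left(\left(-50 - 50 \left(7 - 4\right)\right) - 42\right) = - 32 \left(\left(-50 - 150\right) - 42\right) = - 32 \left(-200 - 42\right) = \left(-32\right) \left(-242\right) = 7744$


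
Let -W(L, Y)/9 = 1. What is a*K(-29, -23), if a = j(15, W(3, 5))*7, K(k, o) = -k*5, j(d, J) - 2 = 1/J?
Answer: 17255/9 ≈ 1917.2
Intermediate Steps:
W(L, Y) = -9 (W(L, Y) = -9*1 = -9)
j(d, J) = 2 + 1/J
K(k, o) = -5*k
a = 119/9 (a = (2 + 1/(-9))*7 = (2 - ⅑)*7 = (17/9)*7 = 119/9 ≈ 13.222)
a*K(-29, -23) = 119*(-5*(-29))/9 = (119/9)*145 = 17255/9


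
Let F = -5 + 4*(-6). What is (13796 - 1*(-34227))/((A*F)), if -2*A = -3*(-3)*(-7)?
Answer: -96046/1827 ≈ -52.570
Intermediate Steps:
A = 63/2 (A = -(-3*(-3))*(-7)/2 = -9*(-7)/2 = -½*(-63) = 63/2 ≈ 31.500)
F = -29 (F = -5 - 24 = -29)
(13796 - 1*(-34227))/((A*F)) = (13796 - 1*(-34227))/(((63/2)*(-29))) = (13796 + 34227)/(-1827/2) = 48023*(-2/1827) = -96046/1827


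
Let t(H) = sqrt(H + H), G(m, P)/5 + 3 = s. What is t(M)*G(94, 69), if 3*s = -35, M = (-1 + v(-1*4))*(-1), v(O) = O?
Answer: -220*sqrt(10)/3 ≈ -231.90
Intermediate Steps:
M = 5 (M = (-1 - 1*4)*(-1) = (-1 - 4)*(-1) = -5*(-1) = 5)
s = -35/3 (s = (1/3)*(-35) = -35/3 ≈ -11.667)
G(m, P) = -220/3 (G(m, P) = -15 + 5*(-35/3) = -15 - 175/3 = -220/3)
t(H) = sqrt(2)*sqrt(H) (t(H) = sqrt(2*H) = sqrt(2)*sqrt(H))
t(M)*G(94, 69) = (sqrt(2)*sqrt(5))*(-220/3) = sqrt(10)*(-220/3) = -220*sqrt(10)/3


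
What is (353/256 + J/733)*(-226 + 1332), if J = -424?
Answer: 83063365/93824 ≈ 885.31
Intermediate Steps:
(353/256 + J/733)*(-226 + 1332) = (353/256 - 424/733)*(-226 + 1332) = (353*(1/256) - 424*1/733)*1106 = (353/256 - 424/733)*1106 = (150205/187648)*1106 = 83063365/93824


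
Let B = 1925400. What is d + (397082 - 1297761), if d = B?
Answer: 1024721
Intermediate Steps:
d = 1925400
d + (397082 - 1297761) = 1925400 + (397082 - 1297761) = 1925400 - 900679 = 1024721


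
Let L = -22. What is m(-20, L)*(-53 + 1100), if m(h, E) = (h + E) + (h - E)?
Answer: -41880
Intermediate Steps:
m(h, E) = 2*h (m(h, E) = (E + h) + (h - E) = 2*h)
m(-20, L)*(-53 + 1100) = (2*(-20))*(-53 + 1100) = -40*1047 = -41880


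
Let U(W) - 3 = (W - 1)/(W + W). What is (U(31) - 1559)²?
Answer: 2325264841/961 ≈ 2.4196e+6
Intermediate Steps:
U(W) = 3 + (-1 + W)/(2*W) (U(W) = 3 + (W - 1)/(W + W) = 3 + (-1 + W)/((2*W)) = 3 + (-1 + W)*(1/(2*W)) = 3 + (-1 + W)/(2*W))
(U(31) - 1559)² = ((½)*(-1 + 7*31)/31 - 1559)² = ((½)*(1/31)*(-1 + 217) - 1559)² = ((½)*(1/31)*216 - 1559)² = (108/31 - 1559)² = (-48221/31)² = 2325264841/961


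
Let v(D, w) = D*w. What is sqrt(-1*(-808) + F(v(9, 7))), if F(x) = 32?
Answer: 2*sqrt(210) ≈ 28.983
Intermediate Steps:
sqrt(-1*(-808) + F(v(9, 7))) = sqrt(-1*(-808) + 32) = sqrt(808 + 32) = sqrt(840) = 2*sqrt(210)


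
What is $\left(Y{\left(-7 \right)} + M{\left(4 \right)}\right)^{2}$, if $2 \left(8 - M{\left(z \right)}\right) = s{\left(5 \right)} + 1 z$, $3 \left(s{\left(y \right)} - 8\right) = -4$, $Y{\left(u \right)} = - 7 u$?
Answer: $\frac{24025}{9} \approx 2669.4$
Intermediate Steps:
$s{\left(y \right)} = \frac{20}{3}$ ($s{\left(y \right)} = 8 + \frac{1}{3} \left(-4\right) = 8 - \frac{4}{3} = \frac{20}{3}$)
$M{\left(z \right)} = \frac{14}{3} - \frac{z}{2}$ ($M{\left(z \right)} = 8 - \frac{\frac{20}{3} + 1 z}{2} = 8 - \frac{\frac{20}{3} + z}{2} = 8 - \left(\frac{10}{3} + \frac{z}{2}\right) = \frac{14}{3} - \frac{z}{2}$)
$\left(Y{\left(-7 \right)} + M{\left(4 \right)}\right)^{2} = \left(\left(-7\right) \left(-7\right) + \left(\frac{14}{3} - 2\right)\right)^{2} = \left(49 + \left(\frac{14}{3} - 2\right)\right)^{2} = \left(49 + \frac{8}{3}\right)^{2} = \left(\frac{155}{3}\right)^{2} = \frac{24025}{9}$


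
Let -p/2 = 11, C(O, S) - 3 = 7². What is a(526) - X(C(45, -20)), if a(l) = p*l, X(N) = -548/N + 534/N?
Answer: -300865/26 ≈ -11572.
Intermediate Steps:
C(O, S) = 52 (C(O, S) = 3 + 7² = 3 + 49 = 52)
p = -22 (p = -2*11 = -22)
X(N) = -14/N
a(l) = -22*l
a(526) - X(C(45, -20)) = -22*526 - (-14)/52 = -11572 - (-14)/52 = -11572 - 1*(-7/26) = -11572 + 7/26 = -300865/26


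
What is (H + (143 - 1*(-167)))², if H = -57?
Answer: 64009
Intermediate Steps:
(H + (143 - 1*(-167)))² = (-57 + (143 - 1*(-167)))² = (-57 + (143 + 167))² = (-57 + 310)² = 253² = 64009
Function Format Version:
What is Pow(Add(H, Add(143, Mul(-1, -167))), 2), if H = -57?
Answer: 64009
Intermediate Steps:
Pow(Add(H, Add(143, Mul(-1, -167))), 2) = Pow(Add(-57, Add(143, Mul(-1, -167))), 2) = Pow(Add(-57, Add(143, 167)), 2) = Pow(Add(-57, 310), 2) = Pow(253, 2) = 64009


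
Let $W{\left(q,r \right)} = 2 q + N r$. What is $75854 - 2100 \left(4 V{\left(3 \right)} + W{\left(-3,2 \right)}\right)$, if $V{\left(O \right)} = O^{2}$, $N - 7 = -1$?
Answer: $-12346$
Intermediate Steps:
$N = 6$ ($N = 7 - 1 = 6$)
$W{\left(q,r \right)} = 2 q + 6 r$
$75854 - 2100 \left(4 V{\left(3 \right)} + W{\left(-3,2 \right)}\right) = 75854 - 2100 \left(4 \cdot 3^{2} + \left(2 \left(-3\right) + 6 \cdot 2\right)\right) = 75854 - 2100 \left(4 \cdot 9 + \left(-6 + 12\right)\right) = 75854 - 2100 \left(36 + 6\right) = 75854 - 88200 = -12346$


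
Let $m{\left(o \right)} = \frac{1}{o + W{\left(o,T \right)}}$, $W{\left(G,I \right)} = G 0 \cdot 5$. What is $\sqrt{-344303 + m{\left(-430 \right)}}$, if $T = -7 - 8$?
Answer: $\frac{i \sqrt{63661625130}}{430} \approx 586.77 i$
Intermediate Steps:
$T = -15$ ($T = -7 - 8 = -15$)
$W{\left(G,I \right)} = 0$ ($W{\left(G,I \right)} = 0 \cdot 5 = 0$)
$m{\left(o \right)} = \frac{1}{o}$ ($m{\left(o \right)} = \frac{1}{o + 0} = \frac{1}{o}$)
$\sqrt{-344303 + m{\left(-430 \right)}} = \sqrt{-344303 + \frac{1}{-430}} = \sqrt{-344303 - \frac{1}{430}} = \sqrt{- \frac{148050291}{430}} = \frac{i \sqrt{63661625130}}{430}$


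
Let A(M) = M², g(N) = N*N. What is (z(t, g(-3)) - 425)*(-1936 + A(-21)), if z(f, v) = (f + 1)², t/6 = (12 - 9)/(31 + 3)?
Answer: 182612755/289 ≈ 6.3188e+5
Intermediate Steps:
t = 9/17 (t = 6*((12 - 9)/(31 + 3)) = 6*(3/34) = 9/17 ≈ 0.52941)
g(N) = N²
z(f, v) = (1 + f)²
(z(t, g(-3)) - 425)*(-1936 + A(-21)) = ((1 + 9/17)² - 425)*(-1936 + (-21)²) = ((26/17)² - 425)*(-1936 + 441) = (676/289 - 425)*(-1495) = -122149/289*(-1495) = 182612755/289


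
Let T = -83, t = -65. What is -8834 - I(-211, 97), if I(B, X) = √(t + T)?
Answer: -8834 - 2*I*√37 ≈ -8834.0 - 12.166*I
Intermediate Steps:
I(B, X) = 2*I*√37 (I(B, X) = √(-65 - 83) = √(-148) = 2*I*√37)
-8834 - I(-211, 97) = -8834 - 2*I*√37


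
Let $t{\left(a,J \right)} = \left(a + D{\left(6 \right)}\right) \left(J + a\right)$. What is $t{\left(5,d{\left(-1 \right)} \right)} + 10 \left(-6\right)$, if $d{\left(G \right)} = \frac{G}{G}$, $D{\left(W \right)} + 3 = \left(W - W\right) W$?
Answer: $-48$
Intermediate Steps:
$D{\left(W \right)} = -3$ ($D{\left(W \right)} = -3 + \left(W - W\right) W = -3 + 0 W = -3 + 0 = -3$)
$d{\left(G \right)} = 1$
$t{\left(a,J \right)} = \left(-3 + a\right) \left(J + a\right)$ ($t{\left(a,J \right)} = \left(a - 3\right) \left(J + a\right) = \left(-3 + a\right) \left(J + a\right)$)
$t{\left(5,d{\left(-1 \right)} \right)} + 10 \left(-6\right) = \left(5^{2} - 3 - 15 + 1 \cdot 5\right) + 10 \left(-6\right) = \left(25 - 3 - 15 + 5\right) - 60 = 12 - 60 = -48$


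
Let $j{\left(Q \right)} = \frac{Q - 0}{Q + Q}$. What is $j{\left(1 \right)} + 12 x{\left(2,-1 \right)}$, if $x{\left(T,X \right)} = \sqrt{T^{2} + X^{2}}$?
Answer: $\frac{1}{2} + 12 \sqrt{5} \approx 27.333$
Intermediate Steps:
$j{\left(Q \right)} = \frac{1}{2}$ ($j{\left(Q \right)} = \frac{Q + 0}{2 Q} = Q \frac{1}{2 Q} = \frac{1}{2}$)
$j{\left(1 \right)} + 12 x{\left(2,-1 \right)} = \frac{1}{2} + 12 \sqrt{2^{2} + \left(-1\right)^{2}} = \frac{1}{2} + 12 \sqrt{4 + 1} = \frac{1}{2} + 12 \sqrt{5}$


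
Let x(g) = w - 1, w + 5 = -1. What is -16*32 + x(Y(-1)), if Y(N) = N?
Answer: -519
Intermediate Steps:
w = -6 (w = -5 - 1 = -6)
x(g) = -7 (x(g) = -6 - 1 = -7)
-16*32 + x(Y(-1)) = -16*32 - 7 = -512 - 7 = -519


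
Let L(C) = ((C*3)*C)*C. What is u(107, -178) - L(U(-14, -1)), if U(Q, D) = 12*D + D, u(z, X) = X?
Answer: 6413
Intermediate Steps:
U(Q, D) = 13*D
L(C) = 3*C³ (L(C) = ((3*C)*C)*C = (3*C²)*C = 3*C³)
u(107, -178) - L(U(-14, -1)) = -178 - 3*(13*(-1))³ = -178 - 3*(-13)³ = -178 - 3*(-2197) = -178 - 1*(-6591) = -178 + 6591 = 6413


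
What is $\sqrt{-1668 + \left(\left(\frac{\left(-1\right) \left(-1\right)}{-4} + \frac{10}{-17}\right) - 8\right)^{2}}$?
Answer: $\frac{i \sqrt{7351631}}{68} \approx 39.873 i$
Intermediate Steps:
$\sqrt{-1668 + \left(\left(\frac{\left(-1\right) \left(-1\right)}{-4} + \frac{10}{-17}\right) - 8\right)^{2}} = \sqrt{-1668 + \left(\left(1 \left(- \frac{1}{4}\right) + 10 \left(- \frac{1}{17}\right)\right) - 8\right)^{2}} = \sqrt{-1668 + \left(\left(- \frac{1}{4} - \frac{10}{17}\right) - 8\right)^{2}} = \sqrt{-1668 + \left(- \frac{57}{68} - 8\right)^{2}} = \sqrt{-1668 + \left(- \frac{601}{68}\right)^{2}} = \sqrt{-1668 + \frac{361201}{4624}} = \sqrt{- \frac{7351631}{4624}} = \frac{i \sqrt{7351631}}{68}$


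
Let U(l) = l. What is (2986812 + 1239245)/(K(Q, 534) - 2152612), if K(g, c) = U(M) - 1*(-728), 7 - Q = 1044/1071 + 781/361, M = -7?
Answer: -4226057/2151891 ≈ -1.9639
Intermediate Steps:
Q = 165898/42959 (Q = 7 - (1044/1071 + 781/361) = 7 - (1044*(1/1071) + 781*(1/361)) = 7 - (116/119 + 781/361) = 7 - 1*134815/42959 = 7 - 134815/42959 = 165898/42959 ≈ 3.8618)
K(g, c) = 721 (K(g, c) = -7 - 1*(-728) = -7 + 728 = 721)
(2986812 + 1239245)/(K(Q, 534) - 2152612) = (2986812 + 1239245)/(721 - 2152612) = 4226057/(-2151891) = 4226057*(-1/2151891) = -4226057/2151891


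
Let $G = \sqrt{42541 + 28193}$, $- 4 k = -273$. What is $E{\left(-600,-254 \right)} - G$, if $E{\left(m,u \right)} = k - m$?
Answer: $\frac{2673}{4} - \sqrt{70734} \approx 402.29$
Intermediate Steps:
$k = \frac{273}{4}$ ($k = \left(- \frac{1}{4}\right) \left(-273\right) = \frac{273}{4} \approx 68.25$)
$G = \sqrt{70734} \approx 265.96$
$E{\left(m,u \right)} = \frac{273}{4} - m$
$E{\left(-600,-254 \right)} - G = \left(\frac{273}{4} - -600\right) - \sqrt{70734} = \left(\frac{273}{4} + 600\right) - \sqrt{70734} = \frac{2673}{4} - \sqrt{70734}$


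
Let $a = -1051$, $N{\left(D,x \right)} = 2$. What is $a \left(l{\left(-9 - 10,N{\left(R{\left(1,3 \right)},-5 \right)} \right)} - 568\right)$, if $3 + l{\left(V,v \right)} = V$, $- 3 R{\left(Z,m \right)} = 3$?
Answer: $620090$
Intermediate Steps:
$R{\left(Z,m \right)} = -1$ ($R{\left(Z,m \right)} = \left(- \frac{1}{3}\right) 3 = -1$)
$l{\left(V,v \right)} = -3 + V$
$a \left(l{\left(-9 - 10,N{\left(R{\left(1,3 \right)},-5 \right)} \right)} - 568\right) = - 1051 \left(\left(-3 - 19\right) - 568\right) = - 1051 \left(-22 - 568\right) = \left(-1051\right) \left(-590\right) = 620090$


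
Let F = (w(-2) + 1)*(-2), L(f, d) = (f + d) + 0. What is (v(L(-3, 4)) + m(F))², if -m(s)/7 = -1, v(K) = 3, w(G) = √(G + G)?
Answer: 100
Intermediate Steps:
w(G) = √2*√G (w(G) = √(2*G) = √2*√G)
L(f, d) = d + f (L(f, d) = (d + f) + 0 = d + f)
F = -2 - 4*I (F = (√2*√(-2) + 1)*(-2) = (√2*(I*√2) + 1)*(-2) = (2*I + 1)*(-2) = (1 + 2*I)*(-2) = -2 - 4*I ≈ -2.0 - 4.0*I)
m(s) = 7 (m(s) = -7*(-1) = 7)
(v(L(-3, 4)) + m(F))² = (3 + 7)² = 10² = 100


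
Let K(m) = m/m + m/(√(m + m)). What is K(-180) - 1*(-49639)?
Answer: 49640 + 3*I*√10 ≈ 49640.0 + 9.4868*I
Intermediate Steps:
K(m) = 1 + √2*√m/2 (K(m) = 1 + m/(√(2*m)) = 1 + m/((√2*√m)) = 1 + m*(√2/(2*√m)) = 1 + √2*√m/2)
K(-180) - 1*(-49639) = (1 + √2*√(-180)/2) - 1*(-49639) = (1 + √2*(6*I*√5)/2) + 49639 = (1 + 3*I*√10) + 49639 = 49640 + 3*I*√10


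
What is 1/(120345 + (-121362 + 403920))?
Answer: 1/402903 ≈ 2.4820e-6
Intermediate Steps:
1/(120345 + (-121362 + 403920)) = 1/(120345 + 282558) = 1/402903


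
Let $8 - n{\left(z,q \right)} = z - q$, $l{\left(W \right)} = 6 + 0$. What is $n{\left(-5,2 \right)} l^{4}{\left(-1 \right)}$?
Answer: $19440$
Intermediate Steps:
$l{\left(W \right)} = 6$
$n{\left(z,q \right)} = 8 + q - z$ ($n{\left(z,q \right)} = 8 - \left(z - q\right) = 8 + \left(q - z\right) = 8 + q - z$)
$n{\left(-5,2 \right)} l^{4}{\left(-1 \right)} = \left(8 + 2 - -5\right) 6^{4} = \left(8 + 2 + 5\right) 1296 = 15 \cdot 1296 = 19440$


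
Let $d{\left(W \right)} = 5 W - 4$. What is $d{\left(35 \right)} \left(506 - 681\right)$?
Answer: $-29925$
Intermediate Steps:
$d{\left(W \right)} = -4 + 5 W$
$d{\left(35 \right)} \left(506 - 681\right) = \left(-4 + 5 \cdot 35\right) \left(506 - 681\right) = \left(-4 + 175\right) \left(-175\right) = 171 \left(-175\right) = -29925$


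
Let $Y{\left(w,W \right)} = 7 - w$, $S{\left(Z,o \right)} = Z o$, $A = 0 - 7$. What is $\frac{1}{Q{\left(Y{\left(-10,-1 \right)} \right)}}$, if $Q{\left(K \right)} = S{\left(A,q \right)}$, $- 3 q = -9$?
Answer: $- \frac{1}{21} \approx -0.047619$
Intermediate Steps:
$q = 3$ ($q = \left(- \frac{1}{3}\right) \left(-9\right) = 3$)
$A = -7$ ($A = 0 - 7 = -7$)
$Q{\left(K \right)} = -21$ ($Q{\left(K \right)} = \left(-7\right) 3 = -21$)
$\frac{1}{Q{\left(Y{\left(-10,-1 \right)} \right)}} = \frac{1}{-21} = - \frac{1}{21}$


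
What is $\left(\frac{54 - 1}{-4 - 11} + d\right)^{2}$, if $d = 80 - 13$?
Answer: $\frac{906304}{225} \approx 4028.0$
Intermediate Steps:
$d = 67$
$\left(\frac{54 - 1}{-4 - 11} + d\right)^{2} = \left(\frac{54 - 1}{-4 - 11} + 67\right)^{2} = \left(\frac{53}{-15} + 67\right)^{2} = \left(53 \left(- \frac{1}{15}\right) + 67\right)^{2} = \left(- \frac{53}{15} + 67\right)^{2} = \left(\frac{952}{15}\right)^{2} = \frac{906304}{225}$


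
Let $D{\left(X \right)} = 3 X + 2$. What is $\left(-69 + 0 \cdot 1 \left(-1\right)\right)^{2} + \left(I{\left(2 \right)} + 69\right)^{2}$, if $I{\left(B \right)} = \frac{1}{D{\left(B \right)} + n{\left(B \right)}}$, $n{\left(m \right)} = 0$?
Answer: $\frac{610513}{64} \approx 9539.3$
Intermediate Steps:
$D{\left(X \right)} = 2 + 3 X$
$I{\left(B \right)} = \frac{1}{2 + 3 B}$ ($I{\left(B \right)} = \frac{1}{\left(2 + 3 B\right) + 0} = \frac{1}{2 + 3 B}$)
$\left(-69 + 0 \cdot 1 \left(-1\right)\right)^{2} + \left(I{\left(2 \right)} + 69\right)^{2} = \left(-69 + 0 \cdot 1 \left(-1\right)\right)^{2} + \left(\frac{1}{2 + 3 \cdot 2} + 69\right)^{2} = \left(-69 + 0 \left(-1\right)\right)^{2} + \left(\frac{1}{2 + 6} + 69\right)^{2} = \left(-69 + 0\right)^{2} + \left(\frac{1}{8} + 69\right)^{2} = \left(-69\right)^{2} + \left(\frac{1}{8} + 69\right)^{2} = 4761 + \left(\frac{553}{8}\right)^{2} = 4761 + \frac{305809}{64} = \frac{610513}{64}$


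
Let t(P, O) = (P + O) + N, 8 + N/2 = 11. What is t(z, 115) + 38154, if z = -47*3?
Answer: 38134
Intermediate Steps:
N = 6 (N = -16 + 2*11 = -16 + 22 = 6)
z = -141
t(P, O) = 6 + O + P (t(P, O) = (P + O) + 6 = (O + P) + 6 = 6 + O + P)
t(z, 115) + 38154 = (6 + 115 - 141) + 38154 = -20 + 38154 = 38134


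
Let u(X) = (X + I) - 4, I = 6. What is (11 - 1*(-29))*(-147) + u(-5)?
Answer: -5883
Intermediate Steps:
u(X) = 2 + X (u(X) = (X + 6) - 4 = (6 + X) - 4 = 2 + X)
(11 - 1*(-29))*(-147) + u(-5) = (11 - 1*(-29))*(-147) + (2 - 5) = (11 + 29)*(-147) - 3 = 40*(-147) - 3 = -5880 - 3 = -5883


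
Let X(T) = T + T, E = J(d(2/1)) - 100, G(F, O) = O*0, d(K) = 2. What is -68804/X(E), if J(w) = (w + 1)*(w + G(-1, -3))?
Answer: 17201/47 ≈ 365.98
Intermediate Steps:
G(F, O) = 0
J(w) = w*(1 + w) (J(w) = (w + 1)*(w + 0) = (1 + w)*w = w*(1 + w))
E = -94 (E = 2*(1 + 2) - 100 = 2*3 - 100 = 6 - 100 = -94)
X(T) = 2*T
-68804/X(E) = -68804/(2*(-94)) = -68804/(-188) = -68804*(-1/188) = 17201/47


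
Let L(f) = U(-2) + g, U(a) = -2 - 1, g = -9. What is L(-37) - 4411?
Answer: -4423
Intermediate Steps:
U(a) = -3
L(f) = -12 (L(f) = -3 - 9 = -12)
L(-37) - 4411 = -12 - 4411 = -4423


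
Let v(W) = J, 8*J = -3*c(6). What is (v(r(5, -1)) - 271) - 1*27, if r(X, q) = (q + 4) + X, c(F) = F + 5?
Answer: -2417/8 ≈ -302.13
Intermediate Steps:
c(F) = 5 + F
r(X, q) = 4 + X + q (r(X, q) = (4 + q) + X = 4 + X + q)
J = -33/8 (J = (-3*(5 + 6))/8 = (-3*11)/8 = (⅛)*(-33) = -33/8 ≈ -4.1250)
v(W) = -33/8
(v(r(5, -1)) - 271) - 1*27 = (-33/8 - 271) - 1*27 = -2201/8 - 27 = -2417/8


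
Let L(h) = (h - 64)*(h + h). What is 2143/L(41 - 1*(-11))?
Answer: -2143/1248 ≈ -1.7171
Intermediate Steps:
L(h) = 2*h*(-64 + h) (L(h) = (-64 + h)*(2*h) = 2*h*(-64 + h))
2143/L(41 - 1*(-11)) = 2143/((2*(41 - 1*(-11))*(-64 + (41 - 1*(-11))))) = 2143/((2*(41 + 11)*(-64 + (41 + 11)))) = 2143/((2*52*(-64 + 52))) = 2143/((2*52*(-12))) = 2143/(-1248) = 2143*(-1/1248) = -2143/1248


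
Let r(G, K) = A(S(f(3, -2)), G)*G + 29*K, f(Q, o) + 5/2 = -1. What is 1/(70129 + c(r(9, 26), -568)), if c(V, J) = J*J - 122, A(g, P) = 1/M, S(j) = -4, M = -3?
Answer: 1/392631 ≈ 2.5469e-6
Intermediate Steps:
f(Q, o) = -7/2 (f(Q, o) = -5/2 - 1 = -7/2)
A(g, P) = -⅓ (A(g, P) = 1/(-3) = -⅓)
r(G, K) = 29*K - G/3 (r(G, K) = -G/3 + 29*K = 29*K - G/3)
c(V, J) = -122 + J² (c(V, J) = J² - 122 = -122 + J²)
1/(70129 + c(r(9, 26), -568)) = 1/(70129 + (-122 + (-568)²)) = 1/(70129 + (-122 + 322624)) = 1/(70129 + 322502) = 1/392631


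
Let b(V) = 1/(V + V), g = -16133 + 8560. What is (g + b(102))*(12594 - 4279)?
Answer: -12845768665/204 ≈ -6.2969e+7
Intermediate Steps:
g = -7573
b(V) = 1/(2*V)
(g + b(102))*(12594 - 4279) = (-7573 + (1/2)/102)*(12594 - 4279) = (-7573 + (1/2)*(1/102))*8315 = (-7573 + 1/204)*8315 = -1544891/204*8315 = -12845768665/204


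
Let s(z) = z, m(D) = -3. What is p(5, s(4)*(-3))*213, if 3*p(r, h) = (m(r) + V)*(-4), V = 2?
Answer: 284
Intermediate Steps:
p(r, h) = 4/3 (p(r, h) = ((-3 + 2)*(-4))/3 = (-1*(-4))/3 = (⅓)*4 = 4/3)
p(5, s(4)*(-3))*213 = (4/3)*213 = 284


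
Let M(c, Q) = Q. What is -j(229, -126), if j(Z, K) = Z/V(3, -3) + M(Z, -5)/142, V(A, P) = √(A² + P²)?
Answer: 5/142 - 229*√2/6 ≈ -53.941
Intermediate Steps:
j(Z, K) = -5/142 + Z*√2/6 (j(Z, K) = Z/(√(3² + (-3)²)) - 5/142 = Z/(√(9 + 9)) - 5*1/142 = Z/(√18) - 5/142 = Z/((3*√2)) - 5/142 = Z*(√2/6) - 5/142 = Z*√2/6 - 5/142 = -5/142 + Z*√2/6)
-j(229, -126) = -(-5/142 + (⅙)*229*√2) = -(-5/142 + 229*√2/6) = 5/142 - 229*√2/6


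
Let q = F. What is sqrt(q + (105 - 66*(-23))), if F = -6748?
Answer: 5*I*sqrt(205) ≈ 71.589*I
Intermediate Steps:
q = -6748
sqrt(q + (105 - 66*(-23))) = sqrt(-6748 + (105 - 66*(-23))) = sqrt(-6748 + (105 + 1518)) = sqrt(-6748 + 1623) = sqrt(-5125) = 5*I*sqrt(205)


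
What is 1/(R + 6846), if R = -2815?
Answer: 1/4031 ≈ 0.00024808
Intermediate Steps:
1/(R + 6846) = 1/(-2815 + 6846) = 1/4031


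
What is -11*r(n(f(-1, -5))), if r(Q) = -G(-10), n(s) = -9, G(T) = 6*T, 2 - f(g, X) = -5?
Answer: -660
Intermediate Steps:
f(g, X) = 7 (f(g, X) = 2 - 1*(-5) = 2 + 5 = 7)
r(Q) = 60 (r(Q) = -6*(-10) = -1*(-60) = 60)
-11*r(n(f(-1, -5))) = -11*60 = -660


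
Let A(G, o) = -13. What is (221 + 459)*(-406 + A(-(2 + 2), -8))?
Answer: -284920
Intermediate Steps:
(221 + 459)*(-406 + A(-(2 + 2), -8)) = (221 + 459)*(-406 - 13) = 680*(-419) = -284920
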